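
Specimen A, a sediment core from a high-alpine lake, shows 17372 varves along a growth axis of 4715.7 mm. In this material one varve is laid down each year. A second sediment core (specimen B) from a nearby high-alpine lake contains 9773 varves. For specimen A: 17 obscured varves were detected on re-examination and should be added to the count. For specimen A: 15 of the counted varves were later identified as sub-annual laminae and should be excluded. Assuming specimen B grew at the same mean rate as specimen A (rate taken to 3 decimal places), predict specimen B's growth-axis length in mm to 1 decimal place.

2648.5 mm

Specimen A: correcting the raw count gives 17372 − 15 + 17 = 17374 true varves.
A: Mean rate = 4715.7 mm / 17374 years ≈ 0.271 mm per year.
Length of B = 0.271 × 9773 = 2648.5 mm.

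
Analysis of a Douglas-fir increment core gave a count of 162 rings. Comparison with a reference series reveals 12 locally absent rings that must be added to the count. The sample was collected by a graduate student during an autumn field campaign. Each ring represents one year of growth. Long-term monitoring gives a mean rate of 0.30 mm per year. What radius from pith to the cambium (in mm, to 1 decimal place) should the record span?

After corrections the count is 162 + 12 = 174 rings.
174 years at 0.30 mm/year gives 0.30 × 174 = 52.2 mm.

52.2 mm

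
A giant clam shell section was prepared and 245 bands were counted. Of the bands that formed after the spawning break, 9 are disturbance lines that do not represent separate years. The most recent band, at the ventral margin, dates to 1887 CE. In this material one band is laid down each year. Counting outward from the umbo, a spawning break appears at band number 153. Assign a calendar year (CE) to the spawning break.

The spawning break sits at band 153 from the umbo, so 245 − 153 = 92 bands formed after it.
92 − 9 false = 83 true bands after the spawning break.
The band at the ventral margin is 1887 CE, so the spawning break dates to 1887 − 83 = 1804 CE.

1804 CE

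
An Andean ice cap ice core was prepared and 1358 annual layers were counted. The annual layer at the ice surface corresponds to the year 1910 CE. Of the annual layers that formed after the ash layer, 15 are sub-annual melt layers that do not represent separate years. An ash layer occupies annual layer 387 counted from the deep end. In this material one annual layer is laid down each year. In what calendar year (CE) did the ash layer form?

The ash layer sits at annual layer 387 from the deep end, so 1358 − 387 = 971 annual layers formed after it.
971 − 15 false = 956 true annual layers after the ash layer.
Counting back 956 years from 1910 CE places the ash layer in 1910 − 956 = 954 CE.

954 CE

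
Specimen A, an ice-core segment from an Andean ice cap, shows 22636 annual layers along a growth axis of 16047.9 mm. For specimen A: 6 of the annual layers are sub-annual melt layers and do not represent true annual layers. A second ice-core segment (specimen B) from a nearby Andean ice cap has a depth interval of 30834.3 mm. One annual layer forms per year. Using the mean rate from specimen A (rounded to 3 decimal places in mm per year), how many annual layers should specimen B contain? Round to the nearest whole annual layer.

43490 annual layers

Specimen A: adjusted count: 22636 − 6 = 22630 annual layers.
A: 16047.9 mm over 22630 years gives 16047.9 / 22630 ≈ 0.709 mm/year.
For B, 30834.3 / 0.709 = 43489.84 years ≈ 43490 annual layers.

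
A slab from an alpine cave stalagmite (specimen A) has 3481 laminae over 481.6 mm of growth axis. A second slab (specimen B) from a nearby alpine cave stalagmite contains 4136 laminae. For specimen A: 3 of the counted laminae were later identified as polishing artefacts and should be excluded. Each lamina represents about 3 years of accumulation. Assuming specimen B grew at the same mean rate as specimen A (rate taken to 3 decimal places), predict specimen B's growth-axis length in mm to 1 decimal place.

570.8 mm

Specimen A: after corrections the count is 3481 − 3 = 3478 laminae.
Specimen A: multiplying by 3 years per lamina: 3478 × 3 = 10434 years.
A: 481.6 mm over 10434 years gives 481.6 / 10434 ≈ 0.046 mm/year.
Specimen B: at 3 years per lamina, 4136 × 3 = 12408 years. B's length ≈ 0.046 × 12408 = 570.8 mm.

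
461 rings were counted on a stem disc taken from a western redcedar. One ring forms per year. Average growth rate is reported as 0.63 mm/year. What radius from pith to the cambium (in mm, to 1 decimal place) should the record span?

461 years of growth are recorded.
Length ≈ 0.63 × 461 = 290.4 mm.

290.4 mm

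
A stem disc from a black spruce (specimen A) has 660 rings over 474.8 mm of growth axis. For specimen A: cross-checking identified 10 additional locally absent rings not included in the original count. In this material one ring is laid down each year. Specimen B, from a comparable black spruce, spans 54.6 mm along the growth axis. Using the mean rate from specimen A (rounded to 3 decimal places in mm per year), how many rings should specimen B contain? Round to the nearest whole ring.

Specimen A: adjusted count: 660 + 10 = 670 rings.
A: 474.8 mm over 670 years gives 474.8 / 670 ≈ 0.709 mm/yr.
B spans 54.6 / 0.709 = 77.01 years ≈ 77 rings.

77 rings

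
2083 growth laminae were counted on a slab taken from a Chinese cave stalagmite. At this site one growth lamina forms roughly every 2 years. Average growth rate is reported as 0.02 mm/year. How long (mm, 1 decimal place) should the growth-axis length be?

2083 growth laminae at 2 years each span 2083 × 2 = 4166 years.
Predicted length = 0.02 mm/year × 4166 years = 83.3 mm.

83.3 mm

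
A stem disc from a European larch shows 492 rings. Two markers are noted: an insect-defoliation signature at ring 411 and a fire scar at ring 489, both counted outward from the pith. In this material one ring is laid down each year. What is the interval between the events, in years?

The two markers are separated by 489 − 411 = 78 rings.
At one ring per year, 78 years elapsed between them.

78 years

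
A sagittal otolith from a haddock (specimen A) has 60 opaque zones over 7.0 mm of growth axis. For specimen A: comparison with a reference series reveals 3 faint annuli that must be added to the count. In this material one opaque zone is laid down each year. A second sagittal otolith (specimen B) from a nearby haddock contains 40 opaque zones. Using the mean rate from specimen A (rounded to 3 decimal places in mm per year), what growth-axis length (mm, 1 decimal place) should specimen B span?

4.4 mm

Specimen A: true opaque zone count = 60 + 3 = 63.
A: 7.0 mm over 63 years gives 7.0 / 63 ≈ 0.111 mm/yr.
B's length ≈ 0.111 × 40 = 4.4 mm.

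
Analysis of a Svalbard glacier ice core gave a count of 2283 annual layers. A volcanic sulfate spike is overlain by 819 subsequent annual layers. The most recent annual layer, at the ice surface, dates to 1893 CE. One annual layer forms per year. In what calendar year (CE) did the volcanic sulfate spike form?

819 annual layers formed after the volcanic sulfate spike.
The annual layer at the ice surface is 1893 CE, so the volcanic sulfate spike dates to 1893 − 819 = 1074 CE.

1074 CE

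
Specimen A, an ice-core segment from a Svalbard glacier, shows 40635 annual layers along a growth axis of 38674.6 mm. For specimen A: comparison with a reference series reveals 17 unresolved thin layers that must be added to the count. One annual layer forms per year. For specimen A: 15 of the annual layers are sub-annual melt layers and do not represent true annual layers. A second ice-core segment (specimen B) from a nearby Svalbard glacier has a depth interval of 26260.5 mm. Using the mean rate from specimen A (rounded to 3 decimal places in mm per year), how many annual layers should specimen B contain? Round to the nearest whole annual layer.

Specimen A: correcting the raw count gives 40635 − 15 + 17 = 40637 true annual layers.
A: Mean rate = 38674.6 mm / 40637 years ≈ 0.952 mm/yr.
B spans 26260.5 / 0.952 = 27584.56 years ≈ 27585 annual layers.

27585 annual layers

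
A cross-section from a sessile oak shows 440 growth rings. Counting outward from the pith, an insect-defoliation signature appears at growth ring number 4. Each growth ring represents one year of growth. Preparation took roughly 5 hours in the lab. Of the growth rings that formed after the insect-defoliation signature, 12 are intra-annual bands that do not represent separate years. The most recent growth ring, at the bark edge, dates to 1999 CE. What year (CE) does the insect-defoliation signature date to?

1575 CE

440 − 4 = 436 growth rings lie beyond the insect-defoliation signature toward the bark edge.
436 − 12 false = 424 true growth rings after the insect-defoliation signature.
Counting back 424 years from 1999 CE places the insect-defoliation signature in 1999 − 424 = 1575 CE.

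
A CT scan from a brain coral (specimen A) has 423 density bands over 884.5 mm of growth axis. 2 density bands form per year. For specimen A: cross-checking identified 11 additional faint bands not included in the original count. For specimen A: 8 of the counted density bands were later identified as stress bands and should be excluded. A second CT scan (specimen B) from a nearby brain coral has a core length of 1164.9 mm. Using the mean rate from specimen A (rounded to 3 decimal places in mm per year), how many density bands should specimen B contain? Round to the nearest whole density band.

561 density bands

Specimen A: true density band count = 423 − 8 + 11 = 426.
Specimen A: 426 density bands at 2 per year is 426 / 2 = 213 years.
A: 884.5 mm over 213 years gives 884.5 / 213 ≈ 4.153 mm/year.
For B, 1164.9 / 4.153 = 280.50 years; at 2 density bands per year that is 280.50 × 2 ≈ 561 density bands.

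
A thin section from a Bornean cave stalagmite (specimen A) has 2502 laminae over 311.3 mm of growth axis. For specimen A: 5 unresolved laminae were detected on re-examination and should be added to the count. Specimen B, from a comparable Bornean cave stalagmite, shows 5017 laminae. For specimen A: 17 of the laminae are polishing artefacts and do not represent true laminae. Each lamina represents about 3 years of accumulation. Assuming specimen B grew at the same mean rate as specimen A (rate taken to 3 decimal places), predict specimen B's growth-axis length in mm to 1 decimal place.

632.1 mm

Specimen A: after corrections the count is 2502 − 17 + 5 = 2490 laminae.
Specimen A: 2490 laminae at 3 years each span 2490 × 3 = 7470 years.
A: Extension rate ≈ 311.3 / 7470 = 0.042 mm/yr.
Specimen B: at 3 years per lamina, 5017 × 3 = 15051 years. For B, 0.042 mm/year × 15051 years = 632.1 mm.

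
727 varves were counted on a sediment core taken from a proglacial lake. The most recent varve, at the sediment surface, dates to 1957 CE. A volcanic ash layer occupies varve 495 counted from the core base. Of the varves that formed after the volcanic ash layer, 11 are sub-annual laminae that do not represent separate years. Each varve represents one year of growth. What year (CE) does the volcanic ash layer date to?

727 − 495 = 232 varves lie beyond the volcanic ash layer toward the sediment surface.
Removing the 11 false varves leaves 232 − 11 = 221 true varves beyond the volcanic ash layer.
1957 − 221 = 1736 CE.

1736 CE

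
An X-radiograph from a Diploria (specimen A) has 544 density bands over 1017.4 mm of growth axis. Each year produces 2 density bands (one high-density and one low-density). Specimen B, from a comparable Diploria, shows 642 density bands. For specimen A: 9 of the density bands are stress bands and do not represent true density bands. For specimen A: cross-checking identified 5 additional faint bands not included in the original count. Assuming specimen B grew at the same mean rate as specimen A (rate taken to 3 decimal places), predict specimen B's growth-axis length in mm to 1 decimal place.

1209.5 mm

Specimen A: after corrections the count is 544 − 9 + 5 = 540 density bands.
Specimen A: with 2 density bands per year, 540 / 2 = 270 years.
A: Extension rate ≈ 1017.4 / 270 = 3.768 mm/year.
Specimen B: with 2 density bands per year, 642 / 2 = 321 years. B's length ≈ 3.768 × 321 = 1209.5 mm.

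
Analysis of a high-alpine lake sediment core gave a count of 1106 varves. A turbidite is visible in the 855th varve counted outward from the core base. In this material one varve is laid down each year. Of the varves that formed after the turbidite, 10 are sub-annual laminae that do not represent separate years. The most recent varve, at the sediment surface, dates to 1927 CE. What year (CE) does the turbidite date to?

1686 CE

The turbidite sits at varve 855 from the core base, so 1106 − 855 = 251 varves formed after it.
Removing the 10 false varves leaves 251 − 10 = 241 true varves beyond the turbidite.
Counting back 241 years from 1927 CE places the turbidite in 1927 − 241 = 1686 CE.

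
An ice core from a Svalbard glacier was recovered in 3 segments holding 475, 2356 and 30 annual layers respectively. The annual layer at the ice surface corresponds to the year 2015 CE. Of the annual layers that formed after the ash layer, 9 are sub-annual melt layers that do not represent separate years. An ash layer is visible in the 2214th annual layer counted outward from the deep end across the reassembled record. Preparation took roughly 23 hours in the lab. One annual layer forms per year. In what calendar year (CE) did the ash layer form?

1377 CE

Total annual layers = 475 + 2356 + 30 = 2861.
Between annual layer 2214 and the ice surface there are 2861 − 2214 = 647 annual layers.
647 − 9 false = 638 true annual layers after the ash layer.
2015 − 638 = 1377 CE.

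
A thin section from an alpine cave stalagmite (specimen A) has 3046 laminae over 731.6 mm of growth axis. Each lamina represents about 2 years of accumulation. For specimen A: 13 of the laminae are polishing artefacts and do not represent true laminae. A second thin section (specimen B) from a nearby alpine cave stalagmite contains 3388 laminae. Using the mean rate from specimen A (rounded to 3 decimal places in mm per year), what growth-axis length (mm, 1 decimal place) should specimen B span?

819.9 mm

Specimen A: correcting the raw count gives 3046 − 13 = 3033 true laminae.
Specimen A: 3033 laminae at 2 years each span 3033 × 2 = 6066 years.
A: Extension rate ≈ 731.6 / 6066 = 0.121 mm per year.
Specimen B: at 2 years per lamina, 3388 × 2 = 6776 years. For B, 0.121 mm/year × 6776 years = 819.9 mm.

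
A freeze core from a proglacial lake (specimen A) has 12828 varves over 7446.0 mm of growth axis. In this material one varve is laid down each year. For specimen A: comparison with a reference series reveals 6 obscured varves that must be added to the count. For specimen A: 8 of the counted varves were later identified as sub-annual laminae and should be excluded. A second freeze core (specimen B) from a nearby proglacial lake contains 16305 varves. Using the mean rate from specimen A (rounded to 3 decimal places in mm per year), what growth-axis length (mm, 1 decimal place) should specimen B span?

9473.2 mm

Specimen A: true varve count = 12828 − 8 + 6 = 12826.
A: Extension rate ≈ 7446.0 / 12826 = 0.581 mm per year.
B's length ≈ 0.581 × 16305 = 9473.2 mm.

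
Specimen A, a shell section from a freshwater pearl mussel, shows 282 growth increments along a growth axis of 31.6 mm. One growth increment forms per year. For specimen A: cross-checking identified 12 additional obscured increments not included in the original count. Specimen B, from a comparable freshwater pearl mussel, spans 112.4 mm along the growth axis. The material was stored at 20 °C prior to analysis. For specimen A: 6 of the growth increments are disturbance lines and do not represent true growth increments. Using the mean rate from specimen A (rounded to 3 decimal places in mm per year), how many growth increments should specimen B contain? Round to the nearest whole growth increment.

Specimen A: adjusted count: 282 − 6 + 12 = 288 growth increments.
A: Extension rate ≈ 31.6 / 288 = 0.110 mm per year.
Specimen B: 112.4 mm / 0.110 mm per year = 1021.82 years ≈ 1022 growth increments.

1022 growth increments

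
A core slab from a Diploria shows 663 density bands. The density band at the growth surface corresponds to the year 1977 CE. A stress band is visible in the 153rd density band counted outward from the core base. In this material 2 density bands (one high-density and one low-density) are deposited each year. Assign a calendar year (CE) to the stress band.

Between density band 153 and the growth surface there are 663 − 153 = 510 density bands.
510 density bands at 2 per year is 510 / 2 = 255 years.
Counting back 255 years from 1977 CE places the stress band in 1977 − 255 = 1722 CE.

1722 CE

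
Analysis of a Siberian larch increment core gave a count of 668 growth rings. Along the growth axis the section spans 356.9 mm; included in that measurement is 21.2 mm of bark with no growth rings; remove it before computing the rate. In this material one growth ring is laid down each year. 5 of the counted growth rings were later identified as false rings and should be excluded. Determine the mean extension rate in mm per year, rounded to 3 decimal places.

0.506 mm per year

True growth ring count = 668 − 5 = 663.
Removing the 21.2 mm offcut leaves 356.9 − 21.2 = 335.7 mm.
335.7 mm over 663 years gives 335.7 / 663 ≈ 0.506 mm per year.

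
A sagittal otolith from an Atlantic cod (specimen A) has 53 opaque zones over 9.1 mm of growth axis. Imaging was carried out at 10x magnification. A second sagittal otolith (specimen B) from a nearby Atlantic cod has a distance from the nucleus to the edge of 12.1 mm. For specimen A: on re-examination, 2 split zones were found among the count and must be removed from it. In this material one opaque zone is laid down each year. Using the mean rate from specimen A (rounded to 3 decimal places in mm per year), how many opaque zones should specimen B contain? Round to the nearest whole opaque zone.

68 opaque zones

Specimen A: true opaque zone count = 53 − 2 = 51.
A: Mean rate = 9.1 mm / 51 years ≈ 0.178 mm per year.
For B, 12.1 / 0.178 = 67.98 years ≈ 68 opaque zones.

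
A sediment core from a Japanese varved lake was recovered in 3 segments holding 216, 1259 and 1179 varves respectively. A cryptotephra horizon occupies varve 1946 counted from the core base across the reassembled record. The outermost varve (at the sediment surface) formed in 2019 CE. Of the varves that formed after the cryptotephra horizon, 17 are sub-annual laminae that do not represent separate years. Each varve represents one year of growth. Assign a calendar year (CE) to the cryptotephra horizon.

Total varves = 216 + 1259 + 1179 = 2654.
The cryptotephra horizon sits at varve 1946 from the core base, so 2654 − 1946 = 708 varves formed after it.
708 − 17 false = 691 true varves after the cryptotephra horizon.
Counting back 691 years from 2019 CE places the cryptotephra horizon in 2019 − 691 = 1328 CE.

1328 CE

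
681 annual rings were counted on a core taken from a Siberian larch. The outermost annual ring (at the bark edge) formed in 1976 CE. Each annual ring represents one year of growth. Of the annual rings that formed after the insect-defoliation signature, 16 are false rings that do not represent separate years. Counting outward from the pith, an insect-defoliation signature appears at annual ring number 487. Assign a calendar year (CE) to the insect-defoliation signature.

1798 CE

681 − 487 = 194 annual rings lie beyond the insect-defoliation signature toward the bark edge.
194 − 16 false = 178 true annual rings after the insect-defoliation signature.
The annual ring at the bark edge is 1976 CE, so the insect-defoliation signature dates to 1976 − 178 = 1798 CE.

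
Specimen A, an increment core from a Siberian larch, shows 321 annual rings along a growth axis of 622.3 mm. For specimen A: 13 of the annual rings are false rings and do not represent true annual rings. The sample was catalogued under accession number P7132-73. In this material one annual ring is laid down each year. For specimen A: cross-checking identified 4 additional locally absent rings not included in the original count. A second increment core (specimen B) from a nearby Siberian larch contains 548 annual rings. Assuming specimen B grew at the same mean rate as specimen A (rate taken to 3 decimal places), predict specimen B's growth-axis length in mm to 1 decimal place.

1093.3 mm

Specimen A: true annual ring count = 321 − 13 + 4 = 312.
A: Mean rate = 622.3 mm / 312 years ≈ 1.995 mm per year.
Length of B = 1.995 × 548 = 1093.3 mm.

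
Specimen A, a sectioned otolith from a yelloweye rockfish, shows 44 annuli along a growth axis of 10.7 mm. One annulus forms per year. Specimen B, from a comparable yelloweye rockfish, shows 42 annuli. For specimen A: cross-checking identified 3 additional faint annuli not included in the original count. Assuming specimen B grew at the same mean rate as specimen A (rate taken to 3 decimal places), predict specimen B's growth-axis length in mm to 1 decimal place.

Specimen A: true annulus count = 44 + 3 = 47.
A: Extension rate ≈ 10.7 / 47 = 0.228 mm per year.
B's length ≈ 0.228 × 42 = 9.6 mm.

9.6 mm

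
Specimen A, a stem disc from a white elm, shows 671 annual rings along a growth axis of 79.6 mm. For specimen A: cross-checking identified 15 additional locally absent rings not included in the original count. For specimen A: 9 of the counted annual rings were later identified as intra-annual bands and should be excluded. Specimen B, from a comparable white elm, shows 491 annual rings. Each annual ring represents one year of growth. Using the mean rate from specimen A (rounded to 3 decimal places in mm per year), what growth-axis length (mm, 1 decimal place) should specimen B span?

57.9 mm

Specimen A: correcting the raw count gives 671 − 9 + 15 = 677 true annual rings.
A: Mean rate = 79.6 mm / 677 years ≈ 0.118 mm/year.
For B, 0.118 mm/year × 491 years = 57.9 mm.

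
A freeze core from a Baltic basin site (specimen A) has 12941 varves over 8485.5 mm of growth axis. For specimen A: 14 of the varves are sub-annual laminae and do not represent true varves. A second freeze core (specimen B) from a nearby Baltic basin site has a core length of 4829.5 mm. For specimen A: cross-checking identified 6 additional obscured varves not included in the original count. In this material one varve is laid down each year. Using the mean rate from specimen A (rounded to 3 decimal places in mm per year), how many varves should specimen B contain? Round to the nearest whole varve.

Specimen A: after corrections the count is 12941 − 14 + 6 = 12933 varves.
A: Mean rate = 8485.5 mm / 12933 years ≈ 0.656 mm/yr.
B spans 4829.5 / 0.656 = 7362.04 years ≈ 7362 varves.

7362 varves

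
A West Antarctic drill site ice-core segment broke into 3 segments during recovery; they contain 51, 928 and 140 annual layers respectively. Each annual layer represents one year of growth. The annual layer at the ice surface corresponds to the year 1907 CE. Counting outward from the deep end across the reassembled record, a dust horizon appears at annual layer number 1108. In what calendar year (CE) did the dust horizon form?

1896 CE

Total annual layers = 51 + 928 + 140 = 1119.
Between annual layer 1108 and the ice surface there are 1119 − 1108 = 11 annual layers.
The annual layer at the ice surface is 1907 CE, so the dust horizon dates to 1907 − 11 = 1896 CE.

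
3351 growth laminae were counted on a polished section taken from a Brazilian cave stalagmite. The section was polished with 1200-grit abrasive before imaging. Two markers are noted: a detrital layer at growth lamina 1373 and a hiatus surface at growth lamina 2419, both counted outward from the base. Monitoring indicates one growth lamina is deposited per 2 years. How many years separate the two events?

The two markers are separated by 2419 − 1373 = 1046 growth laminae.
Multiplying by 2 years per growth lamina: 1046 × 2 = 2092 years.

2092 years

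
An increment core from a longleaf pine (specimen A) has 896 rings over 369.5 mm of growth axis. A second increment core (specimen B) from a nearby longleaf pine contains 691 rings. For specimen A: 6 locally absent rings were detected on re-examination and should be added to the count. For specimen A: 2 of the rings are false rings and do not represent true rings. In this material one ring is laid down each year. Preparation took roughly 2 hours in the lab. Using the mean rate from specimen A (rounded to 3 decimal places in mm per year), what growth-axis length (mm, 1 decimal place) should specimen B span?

Specimen A: true ring count = 896 − 2 + 6 = 900.
A: Extension rate ≈ 369.5 / 900 = 0.411 mm/year.
For B, 0.411 mm/year × 691 years = 284.0 mm.

284.0 mm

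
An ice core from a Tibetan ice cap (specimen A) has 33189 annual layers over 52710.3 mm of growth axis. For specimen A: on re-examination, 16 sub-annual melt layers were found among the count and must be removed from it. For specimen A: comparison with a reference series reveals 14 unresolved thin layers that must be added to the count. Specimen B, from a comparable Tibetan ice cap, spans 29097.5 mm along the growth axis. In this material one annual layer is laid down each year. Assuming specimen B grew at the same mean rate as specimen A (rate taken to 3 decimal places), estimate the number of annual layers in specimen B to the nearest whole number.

18323 annual layers

Specimen A: adjusted count: 33189 − 16 + 14 = 33187 annual layers.
A: Mean rate = 52710.3 mm / 33187 years ≈ 1.588 mm per year.
B spans 29097.5 / 1.588 = 18323.36 years ≈ 18323 annual layers.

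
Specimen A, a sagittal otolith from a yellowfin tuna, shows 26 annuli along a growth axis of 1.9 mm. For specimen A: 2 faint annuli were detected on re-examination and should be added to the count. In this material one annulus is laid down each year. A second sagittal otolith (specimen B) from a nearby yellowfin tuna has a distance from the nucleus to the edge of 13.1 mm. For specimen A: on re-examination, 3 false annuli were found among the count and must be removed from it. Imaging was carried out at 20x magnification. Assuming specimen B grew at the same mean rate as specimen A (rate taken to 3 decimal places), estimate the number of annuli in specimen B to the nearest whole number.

172 annuli

Specimen A: after corrections the count is 26 − 3 + 2 = 25 annuli.
A: Mean rate = 1.9 mm / 25 years ≈ 0.076 mm/year.
Specimen B: 13.1 mm / 0.076 mm per year = 172.37 years ≈ 172 annuli.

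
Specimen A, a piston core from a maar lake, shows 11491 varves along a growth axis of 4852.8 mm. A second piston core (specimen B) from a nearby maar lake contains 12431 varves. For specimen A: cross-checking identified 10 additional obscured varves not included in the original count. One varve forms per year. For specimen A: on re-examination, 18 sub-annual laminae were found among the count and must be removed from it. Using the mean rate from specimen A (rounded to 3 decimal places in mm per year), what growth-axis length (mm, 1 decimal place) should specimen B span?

5258.3 mm

Specimen A: adjusted count: 11491 − 18 + 10 = 11483 varves.
A: Extension rate ≈ 4852.8 / 11483 = 0.423 mm/yr.
Length of B = 0.423 × 12431 = 5258.3 mm.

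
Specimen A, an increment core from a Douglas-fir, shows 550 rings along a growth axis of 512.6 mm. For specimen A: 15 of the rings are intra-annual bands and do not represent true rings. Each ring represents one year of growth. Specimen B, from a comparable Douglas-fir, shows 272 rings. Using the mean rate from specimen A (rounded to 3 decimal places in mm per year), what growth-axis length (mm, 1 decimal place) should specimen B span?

Specimen A: adjusted count: 550 − 15 = 535 rings.
A: Mean rate = 512.6 mm / 535 years ≈ 0.958 mm/year.
For B, 0.958 mm/year × 272 years = 260.6 mm.

260.6 mm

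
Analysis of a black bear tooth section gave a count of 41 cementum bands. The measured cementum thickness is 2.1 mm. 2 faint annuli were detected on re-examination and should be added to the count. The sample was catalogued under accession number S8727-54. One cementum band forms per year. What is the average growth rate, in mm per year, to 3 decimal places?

0.049 mm per year

Adjusted count: 41 + 2 = 43 cementum bands.
Mean rate = 2.1 mm / 43 years ≈ 0.049 mm per year.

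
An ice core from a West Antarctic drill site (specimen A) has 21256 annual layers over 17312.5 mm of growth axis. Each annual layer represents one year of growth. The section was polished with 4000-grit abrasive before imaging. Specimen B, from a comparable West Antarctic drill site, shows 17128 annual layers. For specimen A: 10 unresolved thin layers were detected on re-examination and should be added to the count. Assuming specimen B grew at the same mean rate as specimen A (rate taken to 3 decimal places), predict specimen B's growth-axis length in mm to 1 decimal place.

13942.2 mm

Specimen A: adjusted count: 21256 + 10 = 21266 annual layers.
A: Mean rate = 17312.5 mm / 21266 years ≈ 0.814 mm per year.
B's length ≈ 0.814 × 17128 = 13942.2 mm.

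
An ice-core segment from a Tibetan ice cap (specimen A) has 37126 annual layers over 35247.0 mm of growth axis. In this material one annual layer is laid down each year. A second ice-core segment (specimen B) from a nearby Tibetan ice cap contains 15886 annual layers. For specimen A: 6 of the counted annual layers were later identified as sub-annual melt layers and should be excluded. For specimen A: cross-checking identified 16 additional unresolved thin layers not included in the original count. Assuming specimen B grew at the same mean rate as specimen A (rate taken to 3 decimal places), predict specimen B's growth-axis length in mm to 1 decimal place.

15075.8 mm

Specimen A: after corrections the count is 37126 − 6 + 16 = 37136 annual layers.
A: Mean rate = 35247.0 mm / 37136 years ≈ 0.949 mm/year.
For B, 0.949 mm/year × 15886 years = 15075.8 mm.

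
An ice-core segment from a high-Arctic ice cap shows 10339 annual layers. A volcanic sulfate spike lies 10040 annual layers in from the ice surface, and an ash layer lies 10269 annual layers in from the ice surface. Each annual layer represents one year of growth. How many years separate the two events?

229 yr

Separation: 10269 − 10040 = 229 annual layers.
One annual layer per year makes the interval 229 years.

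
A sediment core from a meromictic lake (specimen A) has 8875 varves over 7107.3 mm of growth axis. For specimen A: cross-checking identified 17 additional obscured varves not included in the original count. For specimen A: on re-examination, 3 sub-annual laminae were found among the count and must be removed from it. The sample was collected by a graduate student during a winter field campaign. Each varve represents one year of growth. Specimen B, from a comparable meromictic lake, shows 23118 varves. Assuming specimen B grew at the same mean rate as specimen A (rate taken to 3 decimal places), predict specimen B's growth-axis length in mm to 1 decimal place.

Specimen A: adjusted count: 8875 − 3 + 17 = 8889 varves.
A: Extension rate ≈ 7107.3 / 8889 = 0.800 mm per year.
Length of B = 0.800 × 23118 = 18494.4 mm.

18494.4 mm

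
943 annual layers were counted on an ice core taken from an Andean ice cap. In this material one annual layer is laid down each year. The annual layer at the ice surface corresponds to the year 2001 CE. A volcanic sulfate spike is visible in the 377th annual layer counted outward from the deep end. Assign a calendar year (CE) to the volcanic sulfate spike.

943 − 377 = 566 annual layers lie beyond the volcanic sulfate spike toward the ice surface.
Counting back 566 years from 2001 CE places the volcanic sulfate spike in 2001 − 566 = 1435 CE.

1435 CE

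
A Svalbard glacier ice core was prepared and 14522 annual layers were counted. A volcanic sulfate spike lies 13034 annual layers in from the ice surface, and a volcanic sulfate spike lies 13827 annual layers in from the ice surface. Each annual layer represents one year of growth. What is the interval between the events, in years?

793 yr

Separation: 13827 − 13034 = 793 annual layers.
At one annual layer per year, 793 years elapsed between them.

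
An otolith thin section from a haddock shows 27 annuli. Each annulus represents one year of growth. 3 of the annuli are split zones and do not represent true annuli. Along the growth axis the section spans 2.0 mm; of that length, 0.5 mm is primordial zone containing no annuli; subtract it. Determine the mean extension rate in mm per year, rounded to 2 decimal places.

Adjusted count: 27 − 3 = 24 annuli.
Net length = 2.0 − 0.5 = 1.5 mm.
Extension rate ≈ 1.5 / 24 = 0.06 mm per year.

0.06 mm per year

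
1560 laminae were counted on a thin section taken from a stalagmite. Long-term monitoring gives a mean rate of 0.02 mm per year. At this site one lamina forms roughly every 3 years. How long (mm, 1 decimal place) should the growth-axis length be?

Multiplying by 3 years per lamina: 1560 × 3 = 4680 years.
4680 years at 0.02 mm/year gives 0.02 × 4680 = 93.6 mm.

93.6 mm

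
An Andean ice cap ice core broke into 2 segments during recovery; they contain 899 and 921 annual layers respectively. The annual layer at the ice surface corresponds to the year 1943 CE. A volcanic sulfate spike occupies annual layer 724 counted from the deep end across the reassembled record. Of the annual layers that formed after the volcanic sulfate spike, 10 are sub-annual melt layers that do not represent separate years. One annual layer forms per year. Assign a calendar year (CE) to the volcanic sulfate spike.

857 CE

Total annual layers = 899 + 921 = 1820.
The volcanic sulfate spike sits at annual layer 724 from the deep end, so 1820 − 724 = 1096 annual layers formed after it.
Removing the 10 false annual layers leaves 1096 − 10 = 1086 true annual layers beyond the volcanic sulfate spike.
1943 − 1086 = 857 CE.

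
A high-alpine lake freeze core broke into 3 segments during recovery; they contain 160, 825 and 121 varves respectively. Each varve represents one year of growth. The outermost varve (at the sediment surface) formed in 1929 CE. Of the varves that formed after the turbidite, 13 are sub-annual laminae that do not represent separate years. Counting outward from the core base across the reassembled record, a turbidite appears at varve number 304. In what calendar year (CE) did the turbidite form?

1140 CE

Total varves = 160 + 825 + 121 = 1106.
1106 − 304 = 802 varves lie beyond the turbidite toward the sediment surface.
Excluding 13 false varves: 802 − 13 = 789.
Counting back 789 years from 1929 CE places the turbidite in 1929 − 789 = 1140 CE.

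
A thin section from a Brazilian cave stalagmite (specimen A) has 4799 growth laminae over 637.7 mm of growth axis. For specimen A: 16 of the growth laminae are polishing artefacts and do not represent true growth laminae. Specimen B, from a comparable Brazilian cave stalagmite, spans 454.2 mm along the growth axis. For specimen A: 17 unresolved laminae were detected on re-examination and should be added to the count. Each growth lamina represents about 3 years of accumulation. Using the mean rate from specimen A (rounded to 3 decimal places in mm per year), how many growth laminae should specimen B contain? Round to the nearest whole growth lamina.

3441 growth laminae

Specimen A: true growth lamina count = 4799 − 16 + 17 = 4800.
Specimen A: at 3 years per growth lamina, 4800 × 3 = 14400 years.
A: Extension rate ≈ 637.7 / 14400 = 0.044 mm/yr.
Specimen B: 454.2 mm / 0.044 mm per year = 10322.73 years; at 3 years per growth lamina that is 10322.73 / 3 ≈ 3441 growth laminae.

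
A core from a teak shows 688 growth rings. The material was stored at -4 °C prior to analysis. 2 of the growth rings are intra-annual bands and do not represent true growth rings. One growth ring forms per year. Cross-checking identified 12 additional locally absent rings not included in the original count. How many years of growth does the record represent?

True growth ring count = 688 − 2 + 12 = 698.
With a one-to-one growth ring periodicity this is 698 years.

698 years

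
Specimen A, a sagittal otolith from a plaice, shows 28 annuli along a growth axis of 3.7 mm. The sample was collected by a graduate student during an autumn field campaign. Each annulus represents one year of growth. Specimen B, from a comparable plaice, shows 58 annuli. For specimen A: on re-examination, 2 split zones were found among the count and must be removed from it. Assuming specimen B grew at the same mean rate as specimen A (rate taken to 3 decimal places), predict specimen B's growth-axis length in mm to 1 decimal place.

Specimen A: true annulus count = 28 − 2 = 26.
A: 3.7 mm over 26 years gives 3.7 / 26 ≈ 0.142 mm/yr.
For B, 0.142 mm/year × 58 years = 8.2 mm.

8.2 mm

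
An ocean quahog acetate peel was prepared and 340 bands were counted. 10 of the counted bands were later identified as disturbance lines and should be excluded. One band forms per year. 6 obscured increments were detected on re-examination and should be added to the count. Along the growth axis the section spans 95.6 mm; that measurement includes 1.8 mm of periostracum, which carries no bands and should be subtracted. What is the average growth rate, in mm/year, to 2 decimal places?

0.28 mm/year

After corrections the count is 340 − 10 + 6 = 336 bands.
Net length = 95.6 − 1.8 = 93.8 mm.
Mean rate = 93.8 mm / 336 years ≈ 0.28 mm/year.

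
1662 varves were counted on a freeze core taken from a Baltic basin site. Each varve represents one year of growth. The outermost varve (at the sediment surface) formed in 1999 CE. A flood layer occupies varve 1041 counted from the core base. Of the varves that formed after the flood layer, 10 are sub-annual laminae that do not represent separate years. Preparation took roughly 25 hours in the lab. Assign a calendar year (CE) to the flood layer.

Between varve 1041 and the sediment surface there are 1662 − 1041 = 621 varves.
Excluding 10 false varves: 621 − 10 = 611.
Counting back 611 years from 1999 CE places the flood layer in 1999 − 611 = 1388 CE.

1388 CE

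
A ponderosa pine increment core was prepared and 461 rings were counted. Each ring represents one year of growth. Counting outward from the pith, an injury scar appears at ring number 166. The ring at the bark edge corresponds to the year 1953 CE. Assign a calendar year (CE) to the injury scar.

461 − 166 = 295 rings lie beyond the injury scar toward the bark edge.
The ring at the bark edge is 1953 CE, so the injury scar dates to 1953 − 295 = 1658 CE.

1658 CE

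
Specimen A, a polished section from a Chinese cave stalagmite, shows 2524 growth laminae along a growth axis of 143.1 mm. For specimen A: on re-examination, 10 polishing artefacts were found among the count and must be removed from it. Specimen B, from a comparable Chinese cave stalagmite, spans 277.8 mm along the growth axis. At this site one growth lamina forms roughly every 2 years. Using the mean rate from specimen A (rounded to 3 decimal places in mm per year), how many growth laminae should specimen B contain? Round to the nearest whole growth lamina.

Specimen A: correcting the raw count gives 2524 − 10 = 2514 true growth laminae.
Specimen A: at 2 years per growth lamina, 2514 × 2 = 5028 years.
A: Extension rate ≈ 143.1 / 5028 = 0.028 mm/yr.
Specimen B: 277.8 mm / 0.028 mm per year = 9921.43 years; at 2 years per growth lamina that is 9921.43 / 2 ≈ 4961 growth laminae.

4961 growth laminae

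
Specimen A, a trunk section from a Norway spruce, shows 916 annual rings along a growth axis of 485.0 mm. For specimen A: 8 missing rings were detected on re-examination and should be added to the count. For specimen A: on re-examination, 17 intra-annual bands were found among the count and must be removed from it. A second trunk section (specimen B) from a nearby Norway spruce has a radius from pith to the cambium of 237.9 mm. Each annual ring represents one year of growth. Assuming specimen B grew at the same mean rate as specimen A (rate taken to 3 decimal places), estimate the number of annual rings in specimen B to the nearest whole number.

Specimen A: true annual ring count = 916 − 17 + 8 = 907.
A: Extension rate ≈ 485.0 / 907 = 0.535 mm/year.
For B, 237.9 / 0.535 = 444.67 years ≈ 445 annual rings.

445 annual rings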